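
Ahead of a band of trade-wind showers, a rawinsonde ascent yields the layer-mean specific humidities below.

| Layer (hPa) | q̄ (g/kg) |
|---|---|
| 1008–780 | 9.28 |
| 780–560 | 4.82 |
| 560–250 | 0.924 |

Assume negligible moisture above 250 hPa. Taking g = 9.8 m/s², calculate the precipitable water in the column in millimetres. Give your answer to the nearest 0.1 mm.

PW ≈ 35.3 mm

Precipitable water is the column-integrated vapour mass per unit area: PW = (1/g) Σ q̄ Δp, with q in kg/kg and Δp in Pa (1 kg/m² of water = 1 mm).
Layer 1008–780 hPa: Δp = 228 hPa = 22800 Pa, q̄ = 0.00928 kg/kg → 0.00928 × 22800 / 9.8 = 21.59 mm
Layer 780–560 hPa: Δp = 220 hPa = 22000 Pa, q̄ = 0.00482 kg/kg → 0.00482 × 22000 / 9.8 = 10.82 mm
Layer 560–250 hPa: Δp = 310 hPa = 31000 Pa, q̄ = 0.000924 kg/kg → 0.000924 × 31000 / 9.8 = 2.92 mm
PW = 21.59 + 10.82 + 2.92 = 35.33 ≈ 35.3 mm.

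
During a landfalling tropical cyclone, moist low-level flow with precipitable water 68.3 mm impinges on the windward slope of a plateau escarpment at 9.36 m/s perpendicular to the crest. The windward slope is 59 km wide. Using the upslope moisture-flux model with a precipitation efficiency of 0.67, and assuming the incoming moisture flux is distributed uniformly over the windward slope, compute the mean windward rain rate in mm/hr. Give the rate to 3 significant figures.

Incoming column moisture flux per unit ridge length: F = V × PW = 9.36 × 68.3 = 639.288 mm·m/s.
Spread over the 59 km slope with efficiency ε = 0.67: R = ε·F/W = 0.67 × 639.288 / 59000 m = 7.260e-03 mm/s.
R = 7.260e-03 × 3600 = 26.1 mm/hr.

R ≈ 26.1 mm/hr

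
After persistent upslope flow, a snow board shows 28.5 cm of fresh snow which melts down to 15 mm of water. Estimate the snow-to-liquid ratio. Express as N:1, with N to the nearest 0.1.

ratio ≈ 19.0

Ratio = snow depth / SWE = 285 mm / 15 mm = 19.0, i.e. 19.0:1.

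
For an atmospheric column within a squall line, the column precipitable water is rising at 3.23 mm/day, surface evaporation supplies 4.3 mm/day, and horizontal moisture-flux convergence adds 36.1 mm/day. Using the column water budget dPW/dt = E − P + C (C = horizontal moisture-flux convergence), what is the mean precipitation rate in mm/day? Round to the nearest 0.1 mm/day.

P ≈ 37.2 mm/day

dPW/dt = +3.23 mm/day.
P = E + C − dPW/dt = 4.3 + (36.1) − (+3.23) = 37.2 mm/day.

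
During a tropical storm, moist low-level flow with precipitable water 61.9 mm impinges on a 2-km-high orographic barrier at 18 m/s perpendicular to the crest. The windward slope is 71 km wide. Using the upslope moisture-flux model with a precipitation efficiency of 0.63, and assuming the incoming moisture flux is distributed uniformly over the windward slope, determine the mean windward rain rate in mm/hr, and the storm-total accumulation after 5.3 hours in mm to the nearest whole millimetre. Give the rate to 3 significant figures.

R ≈ 35.6 mm/hr; total ≈ 189 mm

Incoming column moisture flux per unit ridge length: F = V × PW = 18 × 61.9 = 1114.2 mm·m/s.
Spread over the 71 km slope with efficiency ε = 0.63: R = ε·F/W = 0.63 × 1114.2 / 71000 m = 9.887e-03 mm/s.
R = 9.887e-03 × 3600 = 35.6 mm/hr.
Over 5.3 h: total = 35.6 × 5.3 = 188.68 ≈ 189 mm.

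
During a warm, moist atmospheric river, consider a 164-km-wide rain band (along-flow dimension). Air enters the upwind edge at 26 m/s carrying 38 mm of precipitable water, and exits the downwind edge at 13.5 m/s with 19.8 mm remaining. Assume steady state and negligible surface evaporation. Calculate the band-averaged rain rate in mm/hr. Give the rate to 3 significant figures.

Column moisture flux per unit crosswind length is F = V × PW.
Inflow: F_in = 26 × 38 = 988 mm·m/s
Outflow: F_out = 13.5 × 19.8 = 267.3 mm·m/s
Steady-state rate R = (F_in − F_out)/L = (988 − 267.3) / 164000 m = 4.395e-03 mm/s.
R = 4.395e-03 × 3600 = 15.8 mm/hr.

R ≈ 15.8 mm/hr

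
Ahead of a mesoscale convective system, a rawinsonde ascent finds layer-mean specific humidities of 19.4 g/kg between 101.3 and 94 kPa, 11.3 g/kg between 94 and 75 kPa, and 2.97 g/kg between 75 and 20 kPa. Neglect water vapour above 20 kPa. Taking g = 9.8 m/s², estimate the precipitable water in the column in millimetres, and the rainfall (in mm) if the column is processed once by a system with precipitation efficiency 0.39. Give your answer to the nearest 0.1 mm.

PW ≈ 53.0 mm; rainfall ≈ 20.7 mm

Precipitable water is the column-integrated vapour mass per unit area: PW = (1/g) Σ q̄ Δp, with q in kg/kg and Δp in Pa (1 kg/m² of water = 1 mm).
Layer 101.3–94 kPa: Δp = 73 hPa = 7300 Pa, q̄ = 0.0194 kg/kg → 0.0194 × 7300 / 9.8 = 14.45 mm
Layer 94–75 kPa: Δp = 190 hPa = 19000 Pa, q̄ = 0.0113 kg/kg → 0.0113 × 19000 / 9.8 = 21.91 mm
Layer 75–20 kPa: Δp = 550 hPa = 55000 Pa, q̄ = 0.00297 kg/kg → 0.00297 × 55000 / 9.8 = 16.67 mm
PW = 14.45 + 21.91 + 16.67 = 53.03 ≈ 53.0 mm.
Rainfall = ε × PW = 0.39 × 53.0 = 20.7 mm.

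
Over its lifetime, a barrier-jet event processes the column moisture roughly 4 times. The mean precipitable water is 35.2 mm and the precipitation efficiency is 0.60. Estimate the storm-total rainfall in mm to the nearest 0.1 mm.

rainfall ≈ 84.5 mm

Each cycle deposits ε × PW = 0.60 × 35.2 = 21.12 mm.
Over 4 cycles: 4 × 21.12 = 84.5 mm.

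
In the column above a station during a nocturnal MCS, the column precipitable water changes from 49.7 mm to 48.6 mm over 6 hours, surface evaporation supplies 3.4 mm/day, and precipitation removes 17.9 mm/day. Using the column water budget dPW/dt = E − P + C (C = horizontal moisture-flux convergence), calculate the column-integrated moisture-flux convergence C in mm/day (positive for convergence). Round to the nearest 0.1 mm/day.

C ≈ 10.1 mm/day

dPW/dt = (48.6 − 49.7) mm / (6/24 day) = -4.400 mm/day.
C = dPW/dt − E + P = (-4.400) − 3.4 + 17.9 = 10.1 mm/day.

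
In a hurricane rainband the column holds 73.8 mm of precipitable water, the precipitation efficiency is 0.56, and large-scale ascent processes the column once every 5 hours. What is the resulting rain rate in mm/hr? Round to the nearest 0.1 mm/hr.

Each overturning extracts ε × PW = 0.56 × 73.8 = 41.328 mm.
Rate = ε·PW / τ = 41.328 / 5 h = 8.3 mm/hr.

R ≈ 8.3 mm/hr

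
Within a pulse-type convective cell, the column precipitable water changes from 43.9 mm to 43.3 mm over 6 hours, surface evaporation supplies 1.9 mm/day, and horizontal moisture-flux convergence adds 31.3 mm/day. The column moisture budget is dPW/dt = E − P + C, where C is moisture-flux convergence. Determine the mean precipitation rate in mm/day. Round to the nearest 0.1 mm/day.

dPW/dt = (43.3 − 43.9) mm / (6/24 day) = -2.400 mm/day.
P = E + C − dPW/dt = 1.9 + (31.3) − (-2.400) = 35.6 mm/day.

P ≈ 35.6 mm/day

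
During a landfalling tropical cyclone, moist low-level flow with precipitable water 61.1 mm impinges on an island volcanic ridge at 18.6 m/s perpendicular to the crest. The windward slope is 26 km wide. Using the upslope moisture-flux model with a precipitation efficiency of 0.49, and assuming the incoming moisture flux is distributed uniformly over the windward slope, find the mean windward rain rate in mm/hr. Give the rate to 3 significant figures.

Incoming column moisture flux per unit ridge length: F = V × PW = 18.6 × 61.1 = 1136.46 mm·m/s.
Spread over the 26 km slope with efficiency ε = 0.49: R = ε·F/W = 0.49 × 1136.46 / 26000 m = 2.142e-02 mm/s.
R = 2.142e-02 × 3600 = 77.1 mm/hr.

R ≈ 77.1 mm/hr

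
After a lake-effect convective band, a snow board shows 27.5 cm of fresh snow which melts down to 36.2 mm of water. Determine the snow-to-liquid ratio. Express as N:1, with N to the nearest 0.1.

ratio ≈ 7.6

Ratio = snow depth / SWE = 275 mm / 36.2 mm = 7.6, i.e. 7.6:1.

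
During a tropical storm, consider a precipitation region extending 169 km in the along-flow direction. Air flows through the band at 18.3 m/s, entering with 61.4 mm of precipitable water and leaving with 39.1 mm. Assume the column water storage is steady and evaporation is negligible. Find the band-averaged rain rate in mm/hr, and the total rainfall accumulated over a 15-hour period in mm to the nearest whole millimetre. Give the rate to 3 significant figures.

Column moisture flux per unit crosswind length is F = V × PW.
Inflow: F_in = 18.3 × 61.4 = 1123.62 mm·m/s
Outflow: F_out = 18.3 × 39.1 = 715.53 mm·m/s
Steady-state rate R = (F_in − F_out)/L = (1123.62 − 715.53) / 169000 m = 2.415e-03 mm/s.
R = 2.415e-03 × 3600 = 8.69 mm/hr.
Over 15 h: total = 8.69 × 15 = 130.35 ≈ 130 mm.

R ≈ 8.69 mm/hr; total ≈ 130 mm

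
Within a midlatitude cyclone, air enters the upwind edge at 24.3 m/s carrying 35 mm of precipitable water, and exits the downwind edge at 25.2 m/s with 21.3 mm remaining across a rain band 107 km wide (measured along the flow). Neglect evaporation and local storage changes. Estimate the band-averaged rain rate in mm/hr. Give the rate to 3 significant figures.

Column moisture flux per unit crosswind length is F = V × PW.
Inflow: F_in = 24.3 × 35 = 850.5 mm·m/s
Outflow: F_out = 25.2 × 21.3 = 536.76 mm·m/s
Steady-state rate R = (F_in − F_out)/L = (850.5 − 536.76) / 107000 m = 2.932e-03 mm/s.
R = 2.932e-03 × 3600 = 10.6 mm/hr.

R ≈ 10.6 mm/hr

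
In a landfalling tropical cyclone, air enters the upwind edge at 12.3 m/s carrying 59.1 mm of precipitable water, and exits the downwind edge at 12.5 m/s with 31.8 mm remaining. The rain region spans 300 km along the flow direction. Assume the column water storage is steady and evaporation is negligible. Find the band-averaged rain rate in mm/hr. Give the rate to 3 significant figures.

R ≈ 3.95 mm/hr

Column moisture flux per unit crosswind length is F = V × PW.
Inflow: F_in = 12.3 × 59.1 = 726.93 mm·m/s
Outflow: F_out = 12.5 × 31.8 = 397.5 mm·m/s
Steady-state rate R = (F_in − F_out)/L = (726.93 − 397.5) / 300000 m = 1.098e-03 mm/s.
R = 1.098e-03 × 3600 = 3.95 mm/hr.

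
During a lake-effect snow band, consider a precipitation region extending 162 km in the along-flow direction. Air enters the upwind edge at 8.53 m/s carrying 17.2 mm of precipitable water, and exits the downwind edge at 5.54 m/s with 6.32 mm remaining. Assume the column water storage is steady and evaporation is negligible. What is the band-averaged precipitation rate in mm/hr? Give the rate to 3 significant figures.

Column moisture flux per unit crosswind length is F = V × PW.
Inflow: F_in = 8.53 × 17.2 = 146.716 mm·m/s
Outflow: F_out = 5.54 × 6.32 = 35.0128 mm·m/s
Steady-state rate R = (F_in − F_out)/L = (146.716 − 35.0128) / 162000 m = 6.895e-04 mm/s.
R = 6.895e-04 × 3600 = 2.48 mm/hr.

R ≈ 2.48 mm/hr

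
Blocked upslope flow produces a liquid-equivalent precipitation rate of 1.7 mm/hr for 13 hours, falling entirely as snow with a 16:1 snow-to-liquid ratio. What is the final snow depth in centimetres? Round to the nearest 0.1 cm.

Liquid-equivalent depth = 1.7 × 13 = 22.1 mm.
Snow depth = 22.1 mm × 16 = 353.6 mm = 35.4 cm.

snow depth ≈ 35.4 cm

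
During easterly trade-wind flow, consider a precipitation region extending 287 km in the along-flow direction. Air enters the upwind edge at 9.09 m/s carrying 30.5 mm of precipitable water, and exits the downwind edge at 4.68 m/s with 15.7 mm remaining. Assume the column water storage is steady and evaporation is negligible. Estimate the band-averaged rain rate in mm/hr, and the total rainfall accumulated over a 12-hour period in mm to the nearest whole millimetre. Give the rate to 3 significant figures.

R ≈ 2.56 mm/hr; total ≈ 31 mm

Column moisture flux per unit crosswind length is F = V × PW.
Inflow: F_in = 9.09 × 30.5 = 277.245 mm·m/s
Outflow: F_out = 4.68 × 15.7 = 73.476 mm·m/s
Steady-state rate R = (F_in − F_out)/L = (277.245 − 73.476) / 287000 m = 7.100e-04 mm/s.
R = 7.100e-04 × 3600 = 2.56 mm/hr.
Over 12 h: total = 2.56 × 12 = 30.72 ≈ 31 mm.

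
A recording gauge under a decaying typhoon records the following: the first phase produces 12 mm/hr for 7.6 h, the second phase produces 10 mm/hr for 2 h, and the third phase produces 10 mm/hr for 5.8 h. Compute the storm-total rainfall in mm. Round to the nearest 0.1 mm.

total ≈ 169.2 mm

Total = Σ Rᵢ Δtᵢ = 12 × 7.6 + 10 × 2 + 10 × 5.8
      = 91.2 + 20 + 58 = 169.2 mm.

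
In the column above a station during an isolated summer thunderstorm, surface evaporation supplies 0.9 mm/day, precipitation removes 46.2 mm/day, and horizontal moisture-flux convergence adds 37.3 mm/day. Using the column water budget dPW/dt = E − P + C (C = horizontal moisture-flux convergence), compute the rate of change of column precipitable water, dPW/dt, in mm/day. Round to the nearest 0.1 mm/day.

dPW/dt ≈ -8.0 mm/day

dPW/dt = E − P + C = 0.9 − 46.2 + (37.3) = -8.0 mm/day.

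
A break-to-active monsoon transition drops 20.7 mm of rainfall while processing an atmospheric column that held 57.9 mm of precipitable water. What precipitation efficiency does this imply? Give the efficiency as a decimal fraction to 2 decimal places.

ε ≈ 0.36

ε = rainfall / PW = 20.7 / 57.9 = 0.36.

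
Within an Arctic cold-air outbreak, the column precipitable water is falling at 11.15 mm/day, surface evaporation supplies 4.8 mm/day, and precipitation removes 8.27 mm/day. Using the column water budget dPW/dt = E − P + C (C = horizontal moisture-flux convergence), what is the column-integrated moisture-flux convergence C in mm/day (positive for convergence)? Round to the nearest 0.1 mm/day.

dPW/dt = -11.15 mm/day.
C = dPW/dt − E + P = (-11.15) − 4.8 + 8.27 = -7.7 mm/day.

C ≈ -7.7 mm/day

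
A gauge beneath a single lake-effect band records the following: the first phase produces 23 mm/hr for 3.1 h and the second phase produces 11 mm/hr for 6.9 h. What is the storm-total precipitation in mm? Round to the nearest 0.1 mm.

Total = Σ Rᵢ Δtᵢ = 23 × 3.1 + 11 × 6.9
      = 71.3 + 75.9 = 147.2 mm.

total ≈ 147.2 mm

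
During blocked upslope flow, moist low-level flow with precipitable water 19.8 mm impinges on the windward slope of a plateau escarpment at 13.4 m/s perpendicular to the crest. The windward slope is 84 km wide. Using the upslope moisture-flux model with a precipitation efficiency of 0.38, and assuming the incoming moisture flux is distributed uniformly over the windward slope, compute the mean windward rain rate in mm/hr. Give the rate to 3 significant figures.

R ≈ 4.32 mm/hr

Incoming column moisture flux per unit ridge length: F = V × PW = 13.4 × 19.8 = 265.32 mm·m/s.
Spread over the 84 km slope with efficiency ε = 0.38: R = ε·F/W = 0.38 × 265.32 / 84000 m = 1.200e-03 mm/s.
R = 1.200e-03 × 3600 = 4.32 mm/hr.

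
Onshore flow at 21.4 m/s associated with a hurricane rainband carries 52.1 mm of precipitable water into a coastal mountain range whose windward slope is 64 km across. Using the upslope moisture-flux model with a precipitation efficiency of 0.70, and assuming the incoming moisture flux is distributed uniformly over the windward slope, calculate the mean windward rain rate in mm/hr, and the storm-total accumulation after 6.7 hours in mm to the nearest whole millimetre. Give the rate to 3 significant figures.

R ≈ 43.9 mm/hr; total ≈ 294 mm

Incoming column moisture flux per unit ridge length: F = V × PW = 21.4 × 52.1 = 1114.94 mm·m/s.
Spread over the 64 km slope with efficiency ε = 0.70: R = ε·F/W = 0.70 × 1114.94 / 64000 m = 1.219e-02 mm/s.
R = 1.219e-02 × 3600 = 43.9 mm/hr.
Over 6.7 h: total = 43.9 × 6.7 = 294.13 ≈ 294 mm.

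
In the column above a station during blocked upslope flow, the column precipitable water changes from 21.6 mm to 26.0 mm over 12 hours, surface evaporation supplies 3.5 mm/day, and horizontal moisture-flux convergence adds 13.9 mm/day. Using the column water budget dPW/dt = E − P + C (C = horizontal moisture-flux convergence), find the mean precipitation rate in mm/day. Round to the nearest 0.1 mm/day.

dPW/dt = (26.0 − 21.6) mm / (12/24 day) = +8.800 mm/day.
P = E + C − dPW/dt = 3.5 + (13.9) − (+8.800) = 8.6 mm/day.

P ≈ 8.6 mm/day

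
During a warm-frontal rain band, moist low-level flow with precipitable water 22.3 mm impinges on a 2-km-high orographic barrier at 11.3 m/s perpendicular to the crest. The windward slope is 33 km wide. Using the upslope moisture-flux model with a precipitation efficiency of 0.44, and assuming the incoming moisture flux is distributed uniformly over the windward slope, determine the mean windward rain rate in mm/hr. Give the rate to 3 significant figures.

R ≈ 12.1 mm/hr

Incoming column moisture flux per unit ridge length: F = V × PW = 11.3 × 22.3 = 251.99 mm·m/s.
Spread over the 33 km slope with efficiency ε = 0.44: R = ε·F/W = 0.44 × 251.99 / 33000 m = 3.360e-03 mm/s.
R = 3.360e-03 × 3600 = 12.1 mm/hr.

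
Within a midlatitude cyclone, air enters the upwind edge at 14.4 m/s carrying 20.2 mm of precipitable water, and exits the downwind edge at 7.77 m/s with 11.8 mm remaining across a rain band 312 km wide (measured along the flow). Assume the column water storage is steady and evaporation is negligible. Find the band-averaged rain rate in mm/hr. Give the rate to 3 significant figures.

Column moisture flux per unit crosswind length is F = V × PW.
Inflow: F_in = 14.4 × 20.2 = 290.88 mm·m/s
Outflow: F_out = 7.77 × 11.8 = 91.686 mm·m/s
Steady-state rate R = (F_in − F_out)/L = (290.88 − 91.686) / 312000 m = 6.384e-04 mm/s.
R = 6.384e-04 × 3600 = 2.30 mm/hr.

R ≈ 2.30 mm/hr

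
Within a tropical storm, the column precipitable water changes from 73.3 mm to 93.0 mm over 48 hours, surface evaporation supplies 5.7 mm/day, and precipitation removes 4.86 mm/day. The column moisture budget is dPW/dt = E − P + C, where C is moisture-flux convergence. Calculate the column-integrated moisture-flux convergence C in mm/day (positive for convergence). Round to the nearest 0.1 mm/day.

C ≈ 9.0 mm/day

dPW/dt = (93.0 − 73.3) mm / (48/24 day) = +9.850 mm/day.
C = dPW/dt − E + P = (+9.850) − 5.7 + 4.86 = 9.0 mm/day.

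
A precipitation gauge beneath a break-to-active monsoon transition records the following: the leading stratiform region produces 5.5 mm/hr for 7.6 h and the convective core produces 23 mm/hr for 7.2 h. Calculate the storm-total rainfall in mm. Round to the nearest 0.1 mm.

total ≈ 207.4 mm

Total = Σ Rᵢ Δtᵢ = 5.5 × 7.6 + 23 × 7.2
      = 41.8 + 165.6 = 207.4 mm.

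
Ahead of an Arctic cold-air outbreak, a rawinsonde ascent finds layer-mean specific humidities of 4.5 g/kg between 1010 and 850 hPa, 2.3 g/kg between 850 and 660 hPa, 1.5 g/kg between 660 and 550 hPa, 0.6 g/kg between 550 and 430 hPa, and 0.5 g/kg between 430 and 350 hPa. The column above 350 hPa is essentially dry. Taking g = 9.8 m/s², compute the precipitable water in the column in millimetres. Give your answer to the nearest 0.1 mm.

Precipitable water is the column-integrated vapour mass per unit area: PW = (1/g) Σ q̄ Δp, with q in kg/kg and Δp in Pa (1 kg/m² of water = 1 mm).
Layer 1010–850 hPa: Δp = 160 hPa = 16000 Pa, q̄ = 0.0045 kg/kg → 0.0045 × 16000 / 9.8 = 7.35 mm
Layer 850–660 hPa: Δp = 190 hPa = 19000 Pa, q̄ = 0.0023 kg/kg → 0.0023 × 19000 / 9.8 = 4.46 mm
Layer 660–550 hPa: Δp = 110 hPa = 11000 Pa, q̄ = 0.0015 kg/kg → 0.0015 × 11000 / 9.8 = 1.68 mm
Layer 550–430 hPa: Δp = 120 hPa = 12000 Pa, q̄ = 0.0006 kg/kg → 0.0006 × 12000 / 9.8 = 0.73 mm
Layer 430–350 hPa: Δp = 80 hPa = 8000 Pa, q̄ = 0.0005 kg/kg → 0.0005 × 8000 / 9.8 = 0.41 mm
PW = 7.35 + 4.46 + 1.68 + 0.73 + 0.41 = 14.63 ≈ 14.6 mm.

PW ≈ 14.6 mm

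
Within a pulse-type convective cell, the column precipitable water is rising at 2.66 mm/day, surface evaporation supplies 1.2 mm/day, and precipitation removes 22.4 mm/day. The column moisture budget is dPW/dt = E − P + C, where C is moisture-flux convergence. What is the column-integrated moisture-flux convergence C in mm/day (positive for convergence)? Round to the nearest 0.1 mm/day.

C ≈ 23.9 mm/day

dPW/dt = +2.66 mm/day.
C = dPW/dt − E + P = (+2.66) − 1.2 + 22.4 = 23.9 mm/day.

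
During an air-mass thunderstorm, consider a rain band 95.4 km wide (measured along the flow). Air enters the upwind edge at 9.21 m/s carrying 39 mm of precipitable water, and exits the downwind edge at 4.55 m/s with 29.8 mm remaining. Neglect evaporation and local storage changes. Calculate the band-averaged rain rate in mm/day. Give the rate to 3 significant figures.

R ≈ 203 mm/day

Column moisture flux per unit crosswind length is F = V × PW.
Inflow: F_in = 9.21 × 39 = 359.19 mm·m/s
Outflow: F_out = 4.55 × 29.8 = 135.59 mm·m/s
Steady-state rate R = (F_in − F_out)/L = (359.19 − 135.59) / 95400 m = 2.344e-03 mm/s.
R = 2.344e-03 × 3600 × 24 = 203 mm/day.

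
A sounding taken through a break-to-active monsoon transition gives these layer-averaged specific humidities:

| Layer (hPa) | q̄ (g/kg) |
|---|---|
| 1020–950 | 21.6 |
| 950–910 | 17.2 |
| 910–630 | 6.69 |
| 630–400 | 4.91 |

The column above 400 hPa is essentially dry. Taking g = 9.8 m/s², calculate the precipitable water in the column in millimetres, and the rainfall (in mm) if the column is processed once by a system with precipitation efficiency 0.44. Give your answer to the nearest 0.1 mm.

PW ≈ 53.1 mm; rainfall ≈ 23.4 mm

Precipitable water is the column-integrated vapour mass per unit area: PW = (1/g) Σ q̄ Δp, with q in kg/kg and Δp in Pa (1 kg/m² of water = 1 mm).
Layer 1020–950 hPa: Δp = 70 hPa = 7000 Pa, q̄ = 0.0216 kg/kg → 0.0216 × 7000 / 9.8 = 15.43 mm
Layer 950–910 hPa: Δp = 40 hPa = 4000 Pa, q̄ = 0.0172 kg/kg → 0.0172 × 4000 / 9.8 = 7.02 mm
Layer 910–630 hPa: Δp = 280 hPa = 28000 Pa, q̄ = 0.00669 kg/kg → 0.00669 × 28000 / 9.8 = 19.11 mm
Layer 630–400 hPa: Δp = 230 hPa = 23000 Pa, q̄ = 0.00491 kg/kg → 0.00491 × 23000 / 9.8 = 11.52 mm
PW = 15.43 + 7.02 + 19.11 + 11.52 = 53.08 ≈ 53.1 mm.
Rainfall = ε × PW = 0.44 × 53.1 = 23.4 mm.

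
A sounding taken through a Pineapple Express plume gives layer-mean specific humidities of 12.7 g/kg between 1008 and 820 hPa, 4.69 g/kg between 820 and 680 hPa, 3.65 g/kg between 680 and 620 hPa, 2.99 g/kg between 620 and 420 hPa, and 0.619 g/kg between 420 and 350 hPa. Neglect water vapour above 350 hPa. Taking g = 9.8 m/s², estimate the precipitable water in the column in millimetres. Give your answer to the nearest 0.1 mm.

Precipitable water is the column-integrated vapour mass per unit area: PW = (1/g) Σ q̄ Δp, with q in kg/kg and Δp in Pa (1 kg/m² of water = 1 mm).
Layer 1008–820 hPa: Δp = 188 hPa = 18800 Pa, q̄ = 0.0127 kg/kg → 0.0127 × 18800 / 9.8 = 24.36 mm
Layer 820–680 hPa: Δp = 140 hPa = 14000 Pa, q̄ = 0.00469 kg/kg → 0.00469 × 14000 / 9.8 = 6.70 mm
Layer 680–620 hPa: Δp = 60 hPa = 6000 Pa, q̄ = 0.00365 kg/kg → 0.00365 × 6000 / 9.8 = 2.23 mm
Layer 620–420 hPa: Δp = 200 hPa = 20000 Pa, q̄ = 0.00299 kg/kg → 0.00299 × 20000 / 9.8 = 6.10 mm
Layer 420–350 hPa: Δp = 70 hPa = 7000 Pa, q̄ = 0.000619 kg/kg → 0.000619 × 7000 / 9.8 = 0.44 mm
PW = 24.36 + 6.70 + 2.23 + 6.10 + 0.44 = 39.83 ≈ 39.8 mm.

PW ≈ 39.8 mm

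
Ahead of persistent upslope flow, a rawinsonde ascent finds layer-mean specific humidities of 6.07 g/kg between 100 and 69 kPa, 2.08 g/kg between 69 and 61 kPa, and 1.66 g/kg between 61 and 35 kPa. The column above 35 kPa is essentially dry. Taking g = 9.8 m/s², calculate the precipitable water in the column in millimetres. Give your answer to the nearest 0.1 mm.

Precipitable water is the column-integrated vapour mass per unit area: PW = (1/g) Σ q̄ Δp, with q in kg/kg and Δp in Pa (1 kg/m² of water = 1 mm).
Layer 100–69 kPa: Δp = 310 hPa = 31000 Pa, q̄ = 0.00607 kg/kg → 0.00607 × 31000 / 9.8 = 19.20 mm
Layer 69–61 kPa: Δp = 80 hPa = 8000 Pa, q̄ = 0.00208 kg/kg → 0.00208 × 8000 / 9.8 = 1.70 mm
Layer 61–35 kPa: Δp = 260 hPa = 26000 Pa, q̄ = 0.00166 kg/kg → 0.00166 × 26000 / 9.8 = 4.40 mm
PW = 19.20 + 1.70 + 4.40 = 25.30 ≈ 25.3 mm.

PW ≈ 25.3 mm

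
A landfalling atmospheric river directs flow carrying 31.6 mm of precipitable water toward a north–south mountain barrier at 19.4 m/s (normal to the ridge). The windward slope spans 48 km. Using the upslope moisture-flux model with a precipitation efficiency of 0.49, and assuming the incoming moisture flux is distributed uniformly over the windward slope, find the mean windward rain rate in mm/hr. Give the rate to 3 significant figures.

R ≈ 22.5 mm/hr

Incoming column moisture flux per unit ridge length: F = V × PW = 19.4 × 31.6 = 613.04 mm·m/s.
Spread over the 48 km slope with efficiency ε = 0.49: R = ε·F/W = 0.49 × 613.04 / 48000 m = 6.258e-03 mm/s.
R = 6.258e-03 × 3600 = 22.5 mm/hr.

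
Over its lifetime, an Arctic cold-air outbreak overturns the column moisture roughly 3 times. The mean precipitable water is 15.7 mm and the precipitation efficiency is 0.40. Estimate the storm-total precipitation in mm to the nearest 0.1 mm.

precipitation ≈ 18.8 mm

Each cycle deposits ε × PW = 0.40 × 15.7 = 6.28 mm.
Over 3 cycles: 3 × 6.28 = 18.8 mm.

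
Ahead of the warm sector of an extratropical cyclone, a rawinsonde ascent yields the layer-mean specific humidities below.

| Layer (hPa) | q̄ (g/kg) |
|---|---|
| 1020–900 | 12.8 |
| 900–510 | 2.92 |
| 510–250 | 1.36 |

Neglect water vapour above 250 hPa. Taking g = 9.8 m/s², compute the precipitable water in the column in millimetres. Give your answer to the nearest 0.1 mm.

Precipitable water is the column-integrated vapour mass per unit area: PW = (1/g) Σ q̄ Δp, with q in kg/kg and Δp in Pa (1 kg/m² of water = 1 mm).
Layer 1020–900 hPa: Δp = 120 hPa = 12000 Pa, q̄ = 0.0128 kg/kg → 0.0128 × 12000 / 9.8 = 15.67 mm
Layer 900–510 hPa: Δp = 390 hPa = 39000 Pa, q̄ = 0.00292 kg/kg → 0.00292 × 39000 / 9.8 = 11.62 mm
Layer 510–250 hPa: Δp = 260 hPa = 26000 Pa, q̄ = 0.00136 kg/kg → 0.00136 × 26000 / 9.8 = 3.61 mm
PW = 15.67 + 11.62 + 3.61 = 30.90 ≈ 30.9 mm.

PW ≈ 30.9 mm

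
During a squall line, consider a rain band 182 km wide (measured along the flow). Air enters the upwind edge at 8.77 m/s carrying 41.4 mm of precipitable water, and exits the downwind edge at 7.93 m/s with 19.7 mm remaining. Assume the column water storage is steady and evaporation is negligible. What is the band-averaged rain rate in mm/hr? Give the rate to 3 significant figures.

R ≈ 4.09 mm/hr

Column moisture flux per unit crosswind length is F = V × PW.
Inflow: F_in = 8.77 × 41.4 = 363.078 mm·m/s
Outflow: F_out = 7.93 × 19.7 = 156.221 mm·m/s
Steady-state rate R = (F_in − F_out)/L = (363.078 − 156.221) / 182000 m = 1.137e-03 mm/s.
R = 1.137e-03 × 3600 = 4.09 mm/hr.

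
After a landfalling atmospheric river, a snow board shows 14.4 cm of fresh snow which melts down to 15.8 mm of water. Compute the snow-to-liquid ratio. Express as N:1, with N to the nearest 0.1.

ratio ≈ 9.1

Ratio = snow depth / SWE = 144 mm / 15.8 mm = 9.1, i.e. 9.1:1.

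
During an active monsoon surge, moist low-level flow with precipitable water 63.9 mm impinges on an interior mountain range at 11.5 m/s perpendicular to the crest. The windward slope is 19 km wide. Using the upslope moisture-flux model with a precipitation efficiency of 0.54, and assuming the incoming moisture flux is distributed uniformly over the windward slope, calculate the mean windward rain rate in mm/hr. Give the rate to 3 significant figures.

R ≈ 75.2 mm/hr

Incoming column moisture flux per unit ridge length: F = V × PW = 11.5 × 63.9 = 734.85 mm·m/s.
Spread over the 19 km slope with efficiency ε = 0.54: R = ε·F/W = 0.54 × 734.85 / 19000 m = 2.089e-02 mm/s.
R = 2.089e-02 × 3600 = 75.2 mm/hr.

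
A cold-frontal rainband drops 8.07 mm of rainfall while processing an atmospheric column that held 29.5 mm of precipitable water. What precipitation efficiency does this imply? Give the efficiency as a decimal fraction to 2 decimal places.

ε ≈ 0.27

ε = rainfall / PW = 8.07 / 29.5 = 0.27.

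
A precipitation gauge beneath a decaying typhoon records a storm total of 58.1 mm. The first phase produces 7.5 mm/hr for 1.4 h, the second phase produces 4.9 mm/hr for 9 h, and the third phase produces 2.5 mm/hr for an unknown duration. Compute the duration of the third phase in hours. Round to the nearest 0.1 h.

duration ≈ 1.4 h

Known phases: 7.5 × 1.4 + 4.9 × 9 = 10.5 + 44.1 = 54.6 mm.
Remaining depth = 58.1 − 54.6 = 3.5 mm.
Duration = 3.5 / 2.5 = 1.4 h.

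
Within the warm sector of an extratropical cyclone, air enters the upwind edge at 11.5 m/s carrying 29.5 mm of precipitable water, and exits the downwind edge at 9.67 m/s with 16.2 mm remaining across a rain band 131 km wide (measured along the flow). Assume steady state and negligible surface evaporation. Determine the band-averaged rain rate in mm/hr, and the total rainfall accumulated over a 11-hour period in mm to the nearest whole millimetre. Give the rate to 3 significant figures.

R ≈ 5.02 mm/hr; total ≈ 55 mm

Column moisture flux per unit crosswind length is F = V × PW.
Inflow: F_in = 11.5 × 29.5 = 339.25 mm·m/s
Outflow: F_out = 9.67 × 16.2 = 156.654 mm·m/s
Steady-state rate R = (F_in − F_out)/L = (339.25 − 156.654) / 131000 m = 1.394e-03 mm/s.
R = 1.394e-03 × 3600 = 5.02 mm/hr.
Over 11 h: total = 5.02 × 11 = 55.22 ≈ 55 mm.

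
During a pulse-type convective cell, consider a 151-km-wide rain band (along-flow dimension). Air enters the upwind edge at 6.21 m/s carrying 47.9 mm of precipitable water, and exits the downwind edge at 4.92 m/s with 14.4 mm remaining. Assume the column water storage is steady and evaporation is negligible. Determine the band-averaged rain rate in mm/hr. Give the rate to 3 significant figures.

Column moisture flux per unit crosswind length is F = V × PW.
Inflow: F_in = 6.21 × 47.9 = 297.459 mm·m/s
Outflow: F_out = 4.92 × 14.4 = 70.848 mm·m/s
Steady-state rate R = (F_in − F_out)/L = (297.459 − 70.848) / 151000 m = 1.501e-03 mm/s.
R = 1.501e-03 × 3600 = 5.40 mm/hr.

R ≈ 5.40 mm/hr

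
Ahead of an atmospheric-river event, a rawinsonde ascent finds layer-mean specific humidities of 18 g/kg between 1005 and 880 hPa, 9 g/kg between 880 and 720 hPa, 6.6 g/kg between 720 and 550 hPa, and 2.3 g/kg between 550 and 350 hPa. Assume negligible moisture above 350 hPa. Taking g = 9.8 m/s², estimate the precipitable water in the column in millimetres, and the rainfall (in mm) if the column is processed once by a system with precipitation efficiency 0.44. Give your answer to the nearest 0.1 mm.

PW ≈ 53.8 mm; rainfall ≈ 23.7 mm

Precipitable water is the column-integrated vapour mass per unit area: PW = (1/g) Σ q̄ Δp, with q in kg/kg and Δp in Pa (1 kg/m² of water = 1 mm).
Layer 1005–880 hPa: Δp = 125 hPa = 12500 Pa, q̄ = 0.018 kg/kg → 0.018 × 12500 / 9.8 = 22.96 mm
Layer 880–720 hPa: Δp = 160 hPa = 16000 Pa, q̄ = 0.009 kg/kg → 0.009 × 16000 / 9.8 = 14.69 mm
Layer 720–550 hPa: Δp = 170 hPa = 17000 Pa, q̄ = 0.0066 kg/kg → 0.0066 × 17000 / 9.8 = 11.45 mm
Layer 550–350 hPa: Δp = 200 hPa = 20000 Pa, q̄ = 0.0023 kg/kg → 0.0023 × 20000 / 9.8 = 4.69 mm
PW = 22.96 + 14.69 + 11.45 + 4.69 = 53.79 ≈ 53.8 mm.
Rainfall = ε × PW = 0.44 × 53.8 = 23.7 mm.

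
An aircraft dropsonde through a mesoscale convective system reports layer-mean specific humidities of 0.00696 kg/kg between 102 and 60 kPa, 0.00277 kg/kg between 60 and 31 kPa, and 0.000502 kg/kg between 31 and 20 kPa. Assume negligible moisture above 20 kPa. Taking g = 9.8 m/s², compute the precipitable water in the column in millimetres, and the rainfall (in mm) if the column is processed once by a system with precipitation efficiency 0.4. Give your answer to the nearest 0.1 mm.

Precipitable water is the column-integrated vapour mass per unit area: PW = (1/g) Σ q̄ Δp, with q in kg/kg and Δp in Pa (1 kg/m² of water = 1 mm).
Layer 102–60 kPa: Δp = 420 hPa = 42000 Pa, q̄ = 0.00696 kg/kg → 0.00696 × 42000 / 9.8 = 29.83 mm
Layer 60–31 kPa: Δp = 290 hPa = 29000 Pa, q̄ = 0.00277 kg/kg → 0.00277 × 29000 / 9.8 = 8.20 mm
Layer 31–20 kPa: Δp = 110 hPa = 11000 Pa, q̄ = 0.000502 kg/kg → 0.000502 × 11000 / 9.8 = 0.56 mm
PW = 29.83 + 8.20 + 0.56 = 38.59 ≈ 38.6 mm.
Rainfall = ε × PW = 0.4 × 38.6 = 15.4 mm.

PW ≈ 38.6 mm; rainfall ≈ 15.4 mm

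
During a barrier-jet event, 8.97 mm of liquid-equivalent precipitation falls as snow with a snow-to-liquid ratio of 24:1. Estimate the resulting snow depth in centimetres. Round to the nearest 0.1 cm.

Snow depth = liquid × ratio = 8.97 mm × 24 = 215.28 mm = 21.5 cm.

snow depth ≈ 21.5 cm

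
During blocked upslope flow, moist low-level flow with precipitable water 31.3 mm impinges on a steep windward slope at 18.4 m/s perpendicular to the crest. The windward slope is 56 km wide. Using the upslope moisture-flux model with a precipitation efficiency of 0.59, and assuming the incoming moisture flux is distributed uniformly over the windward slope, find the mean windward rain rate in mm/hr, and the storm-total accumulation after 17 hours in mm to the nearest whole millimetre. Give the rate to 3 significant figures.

Incoming column moisture flux per unit ridge length: F = V × PW = 18.4 × 31.3 = 575.92 mm·m/s.
Spread over the 56 km slope with efficiency ε = 0.59: R = ε·F/W = 0.59 × 575.92 / 56000 m = 6.068e-03 mm/s.
R = 6.068e-03 × 3600 = 21.8 mm/hr.
Over 17 h: total = 21.8 × 17 = 370.6 ≈ 371 mm.

R ≈ 21.8 mm/hr; total ≈ 371 mm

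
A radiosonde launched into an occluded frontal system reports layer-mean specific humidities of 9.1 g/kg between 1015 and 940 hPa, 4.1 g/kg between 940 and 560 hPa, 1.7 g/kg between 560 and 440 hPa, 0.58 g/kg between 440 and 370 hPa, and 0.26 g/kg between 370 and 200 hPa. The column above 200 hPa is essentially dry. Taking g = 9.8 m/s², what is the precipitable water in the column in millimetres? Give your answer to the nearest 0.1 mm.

Precipitable water is the column-integrated vapour mass per unit area: PW = (1/g) Σ q̄ Δp, with q in kg/kg and Δp in Pa (1 kg/m² of water = 1 mm).
Layer 1015–940 hPa: Δp = 75 hPa = 7500 Pa, q̄ = 0.0091 kg/kg → 0.0091 × 7500 / 9.8 = 6.96 mm
Layer 940–560 hPa: Δp = 380 hPa = 38000 Pa, q̄ = 0.0041 kg/kg → 0.0041 × 38000 / 9.8 = 15.90 mm
Layer 560–440 hPa: Δp = 120 hPa = 12000 Pa, q̄ = 0.0017 kg/kg → 0.0017 × 12000 / 9.8 = 2.08 mm
Layer 440–370 hPa: Δp = 70 hPa = 7000 Pa, q̄ = 0.00058 kg/kg → 0.00058 × 7000 / 9.8 = 0.41 mm
Layer 370–200 hPa: Δp = 170 hPa = 17000 Pa, q̄ = 0.00026 kg/kg → 0.00026 × 17000 / 9.8 = 0.45 mm
PW = 6.96 + 15.90 + 2.08 + 0.41 + 0.45 = 25.80 ≈ 25.8 mm.

PW ≈ 25.8 mm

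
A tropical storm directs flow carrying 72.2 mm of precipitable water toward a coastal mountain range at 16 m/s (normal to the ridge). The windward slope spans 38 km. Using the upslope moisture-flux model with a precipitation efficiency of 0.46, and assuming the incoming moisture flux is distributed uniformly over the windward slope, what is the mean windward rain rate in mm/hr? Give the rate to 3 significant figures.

Incoming column moisture flux per unit ridge length: F = V × PW = 16 × 72.2 = 1155.2 mm·m/s.
Spread over the 38 km slope with efficiency ε = 0.46: R = ε·F/W = 0.46 × 1155.2 / 38000 m = 1.398e-02 mm/s.
R = 1.398e-02 × 3600 = 50.3 mm/hr.

R ≈ 50.3 mm/hr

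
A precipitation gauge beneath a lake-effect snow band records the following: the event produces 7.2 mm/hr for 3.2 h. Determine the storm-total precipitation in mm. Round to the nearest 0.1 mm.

Total = Σ Rᵢ Δtᵢ = 7.2 × 3.2
      = 23.04 = 23.0 mm.

total ≈ 23.0 mm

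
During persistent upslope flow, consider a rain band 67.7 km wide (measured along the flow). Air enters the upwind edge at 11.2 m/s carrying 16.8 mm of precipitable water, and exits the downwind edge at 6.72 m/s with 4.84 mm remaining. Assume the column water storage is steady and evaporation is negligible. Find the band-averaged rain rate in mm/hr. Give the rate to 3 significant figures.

Column moisture flux per unit crosswind length is F = V × PW.
Inflow: F_in = 11.2 × 16.8 = 188.16 mm·m/s
Outflow: F_out = 6.72 × 4.84 = 32.5248 mm·m/s
Steady-state rate R = (F_in − F_out)/L = (188.16 − 32.5248) / 67700 m = 2.299e-03 mm/s.
R = 2.299e-03 × 3600 = 8.28 mm/hr.

R ≈ 8.28 mm/hr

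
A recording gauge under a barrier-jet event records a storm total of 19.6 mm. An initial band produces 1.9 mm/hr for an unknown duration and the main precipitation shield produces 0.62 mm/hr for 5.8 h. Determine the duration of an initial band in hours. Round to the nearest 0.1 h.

duration ≈ 8.4 h

Known phases: 0.62 × 5.8 = 3.596 mm.
Remaining depth = 19.6 − 3.596 = 16.004 mm.
Duration = 16.004 / 1.9 = 8.4 h.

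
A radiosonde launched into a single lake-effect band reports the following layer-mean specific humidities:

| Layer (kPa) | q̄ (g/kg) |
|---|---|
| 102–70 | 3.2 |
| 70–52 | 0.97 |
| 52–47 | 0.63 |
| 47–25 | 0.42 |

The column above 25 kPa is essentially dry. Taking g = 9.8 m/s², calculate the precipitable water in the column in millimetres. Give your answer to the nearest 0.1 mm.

Precipitable water is the column-integrated vapour mass per unit area: PW = (1/g) Σ q̄ Δp, with q in kg/kg and Δp in Pa (1 kg/m² of water = 1 mm).
Layer 102–70 kPa: Δp = 320 hPa = 32000 Pa, q̄ = 0.0032 kg/kg → 0.0032 × 32000 / 9.8 = 10.45 mm
Layer 70–52 kPa: Δp = 180 hPa = 18000 Pa, q̄ = 0.00097 kg/kg → 0.00097 × 18000 / 9.8 = 1.78 mm
Layer 52–47 kPa: Δp = 50 hPa = 5000 Pa, q̄ = 0.00063 kg/kg → 0.00063 × 5000 / 9.8 = 0.32 mm
Layer 47–25 kPa: Δp = 220 hPa = 22000 Pa, q̄ = 0.00042 kg/kg → 0.00042 × 22000 / 9.8 = 0.94 mm
PW = 10.45 + 1.78 + 0.32 + 0.94 = 13.49 ≈ 13.5 mm.

PW ≈ 13.5 mm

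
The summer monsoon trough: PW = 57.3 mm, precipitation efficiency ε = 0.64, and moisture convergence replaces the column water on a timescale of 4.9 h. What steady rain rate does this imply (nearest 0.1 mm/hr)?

R ≈ 7.5 mm/hr

Each overturning extracts ε × PW = 0.64 × 57.3 = 36.672 mm.
Rate = ε·PW / τ = 36.672 / 4.9 h = 7.5 mm/hr.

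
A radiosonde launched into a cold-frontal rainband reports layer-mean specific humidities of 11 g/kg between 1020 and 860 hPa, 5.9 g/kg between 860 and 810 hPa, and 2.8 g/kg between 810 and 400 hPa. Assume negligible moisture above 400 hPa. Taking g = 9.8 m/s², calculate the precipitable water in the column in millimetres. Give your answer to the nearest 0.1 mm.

PW ≈ 32.7 mm

Precipitable water is the column-integrated vapour mass per unit area: PW = (1/g) Σ q̄ Δp, with q in kg/kg and Δp in Pa (1 kg/m² of water = 1 mm).
Layer 1020–860 hPa: Δp = 160 hPa = 16000 Pa, q̄ = 0.011 kg/kg → 0.011 × 16000 / 9.8 = 17.96 mm
Layer 860–810 hPa: Δp = 50 hPa = 5000 Pa, q̄ = 0.0059 kg/kg → 0.0059 × 5000 / 9.8 = 3.01 mm
Layer 810–400 hPa: Δp = 410 hPa = 41000 Pa, q̄ = 0.0028 kg/kg → 0.0028 × 41000 / 9.8 = 11.71 mm
PW = 17.96 + 3.01 + 11.71 = 32.68 ≈ 32.7 mm.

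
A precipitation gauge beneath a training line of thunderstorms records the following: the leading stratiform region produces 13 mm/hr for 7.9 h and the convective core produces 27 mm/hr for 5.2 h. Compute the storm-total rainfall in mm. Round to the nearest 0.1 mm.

Total = Σ Rᵢ Δtᵢ = 13 × 7.9 + 27 × 5.2
      = 102.7 + 140.4 = 243.1 mm.

total ≈ 243.1 mm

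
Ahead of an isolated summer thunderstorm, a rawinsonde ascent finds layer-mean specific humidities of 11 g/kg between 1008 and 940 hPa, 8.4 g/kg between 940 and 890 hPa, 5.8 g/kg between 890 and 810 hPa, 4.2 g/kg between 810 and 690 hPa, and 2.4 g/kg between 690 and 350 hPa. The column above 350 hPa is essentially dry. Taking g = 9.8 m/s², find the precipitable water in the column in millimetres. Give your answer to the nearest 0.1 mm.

PW ≈ 30.1 mm

Precipitable water is the column-integrated vapour mass per unit area: PW = (1/g) Σ q̄ Δp, with q in kg/kg and Δp in Pa (1 kg/m² of water = 1 mm).
Layer 1008–940 hPa: Δp = 68 hPa = 6800 Pa, q̄ = 0.011 kg/kg → 0.011 × 6800 / 9.8 = 7.63 mm
Layer 940–890 hPa: Δp = 50 hPa = 5000 Pa, q̄ = 0.0084 kg/kg → 0.0084 × 5000 / 9.8 = 4.29 mm
Layer 890–810 hPa: Δp = 80 hPa = 8000 Pa, q̄ = 0.0058 kg/kg → 0.0058 × 8000 / 9.8 = 4.73 mm
Layer 810–690 hPa: Δp = 120 hPa = 12000 Pa, q̄ = 0.0042 kg/kg → 0.0042 × 12000 / 9.8 = 5.14 mm
Layer 690–350 hPa: Δp = 340 hPa = 34000 Pa, q̄ = 0.0024 kg/kg → 0.0024 × 34000 / 9.8 = 8.33 mm
PW = 7.63 + 4.29 + 4.73 + 5.14 + 8.33 = 30.12 ≈ 30.1 mm.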